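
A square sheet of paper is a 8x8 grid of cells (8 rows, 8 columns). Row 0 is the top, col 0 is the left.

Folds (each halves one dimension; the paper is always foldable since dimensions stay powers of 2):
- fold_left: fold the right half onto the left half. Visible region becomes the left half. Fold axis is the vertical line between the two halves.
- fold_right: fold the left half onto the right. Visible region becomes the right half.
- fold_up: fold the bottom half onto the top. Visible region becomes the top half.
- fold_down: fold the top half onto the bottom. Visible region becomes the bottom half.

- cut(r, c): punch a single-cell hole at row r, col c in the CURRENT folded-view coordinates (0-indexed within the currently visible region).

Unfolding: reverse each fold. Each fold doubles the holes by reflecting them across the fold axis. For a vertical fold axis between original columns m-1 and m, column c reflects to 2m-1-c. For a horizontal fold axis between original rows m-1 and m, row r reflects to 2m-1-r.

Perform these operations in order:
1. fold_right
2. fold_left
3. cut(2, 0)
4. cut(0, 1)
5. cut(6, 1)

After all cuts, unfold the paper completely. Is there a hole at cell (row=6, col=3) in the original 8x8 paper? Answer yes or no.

Answer: no

Derivation:
Op 1 fold_right: fold axis v@4; visible region now rows[0,8) x cols[4,8) = 8x4
Op 2 fold_left: fold axis v@6; visible region now rows[0,8) x cols[4,6) = 8x2
Op 3 cut(2, 0): punch at orig (2,4); cuts so far [(2, 4)]; region rows[0,8) x cols[4,6) = 8x2
Op 4 cut(0, 1): punch at orig (0,5); cuts so far [(0, 5), (2, 4)]; region rows[0,8) x cols[4,6) = 8x2
Op 5 cut(6, 1): punch at orig (6,5); cuts so far [(0, 5), (2, 4), (6, 5)]; region rows[0,8) x cols[4,6) = 8x2
Unfold 1 (reflect across v@6): 6 holes -> [(0, 5), (0, 6), (2, 4), (2, 7), (6, 5), (6, 6)]
Unfold 2 (reflect across v@4): 12 holes -> [(0, 1), (0, 2), (0, 5), (0, 6), (2, 0), (2, 3), (2, 4), (2, 7), (6, 1), (6, 2), (6, 5), (6, 6)]
Holes: [(0, 1), (0, 2), (0, 5), (0, 6), (2, 0), (2, 3), (2, 4), (2, 7), (6, 1), (6, 2), (6, 5), (6, 6)]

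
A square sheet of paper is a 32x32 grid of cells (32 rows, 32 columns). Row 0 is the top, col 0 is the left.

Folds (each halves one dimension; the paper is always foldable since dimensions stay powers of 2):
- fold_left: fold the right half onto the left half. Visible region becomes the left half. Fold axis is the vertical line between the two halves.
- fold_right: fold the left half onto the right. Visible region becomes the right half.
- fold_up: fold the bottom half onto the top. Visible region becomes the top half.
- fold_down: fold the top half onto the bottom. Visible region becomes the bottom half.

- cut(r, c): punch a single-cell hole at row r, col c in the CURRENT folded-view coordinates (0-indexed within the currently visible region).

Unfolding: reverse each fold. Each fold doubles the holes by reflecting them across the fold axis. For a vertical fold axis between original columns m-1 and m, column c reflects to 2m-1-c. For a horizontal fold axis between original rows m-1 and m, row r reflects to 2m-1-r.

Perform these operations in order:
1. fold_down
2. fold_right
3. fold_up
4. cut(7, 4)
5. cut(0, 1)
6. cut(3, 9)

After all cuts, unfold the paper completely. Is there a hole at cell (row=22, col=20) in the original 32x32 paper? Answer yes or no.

Answer: no

Derivation:
Op 1 fold_down: fold axis h@16; visible region now rows[16,32) x cols[0,32) = 16x32
Op 2 fold_right: fold axis v@16; visible region now rows[16,32) x cols[16,32) = 16x16
Op 3 fold_up: fold axis h@24; visible region now rows[16,24) x cols[16,32) = 8x16
Op 4 cut(7, 4): punch at orig (23,20); cuts so far [(23, 20)]; region rows[16,24) x cols[16,32) = 8x16
Op 5 cut(0, 1): punch at orig (16,17); cuts so far [(16, 17), (23, 20)]; region rows[16,24) x cols[16,32) = 8x16
Op 6 cut(3, 9): punch at orig (19,25); cuts so far [(16, 17), (19, 25), (23, 20)]; region rows[16,24) x cols[16,32) = 8x16
Unfold 1 (reflect across h@24): 6 holes -> [(16, 17), (19, 25), (23, 20), (24, 20), (28, 25), (31, 17)]
Unfold 2 (reflect across v@16): 12 holes -> [(16, 14), (16, 17), (19, 6), (19, 25), (23, 11), (23, 20), (24, 11), (24, 20), (28, 6), (28, 25), (31, 14), (31, 17)]
Unfold 3 (reflect across h@16): 24 holes -> [(0, 14), (0, 17), (3, 6), (3, 25), (7, 11), (7, 20), (8, 11), (8, 20), (12, 6), (12, 25), (15, 14), (15, 17), (16, 14), (16, 17), (19, 6), (19, 25), (23, 11), (23, 20), (24, 11), (24, 20), (28, 6), (28, 25), (31, 14), (31, 17)]
Holes: [(0, 14), (0, 17), (3, 6), (3, 25), (7, 11), (7, 20), (8, 11), (8, 20), (12, 6), (12, 25), (15, 14), (15, 17), (16, 14), (16, 17), (19, 6), (19, 25), (23, 11), (23, 20), (24, 11), (24, 20), (28, 6), (28, 25), (31, 14), (31, 17)]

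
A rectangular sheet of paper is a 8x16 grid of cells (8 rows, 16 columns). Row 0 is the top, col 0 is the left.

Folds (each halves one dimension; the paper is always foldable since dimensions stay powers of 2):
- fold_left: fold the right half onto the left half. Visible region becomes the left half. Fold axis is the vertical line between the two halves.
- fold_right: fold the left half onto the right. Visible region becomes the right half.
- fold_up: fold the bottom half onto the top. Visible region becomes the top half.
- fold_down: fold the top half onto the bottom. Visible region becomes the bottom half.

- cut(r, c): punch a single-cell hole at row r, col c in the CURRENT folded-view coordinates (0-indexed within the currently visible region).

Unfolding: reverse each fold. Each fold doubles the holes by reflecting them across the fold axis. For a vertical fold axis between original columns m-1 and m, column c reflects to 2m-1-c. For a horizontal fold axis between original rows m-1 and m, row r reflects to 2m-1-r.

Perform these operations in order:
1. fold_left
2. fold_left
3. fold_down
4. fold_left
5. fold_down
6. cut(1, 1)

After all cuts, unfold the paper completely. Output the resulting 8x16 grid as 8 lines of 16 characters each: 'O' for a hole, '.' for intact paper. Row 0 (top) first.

Answer: .OO..OO..OO..OO.
................
................
.OO..OO..OO..OO.
.OO..OO..OO..OO.
................
................
.OO..OO..OO..OO.

Derivation:
Op 1 fold_left: fold axis v@8; visible region now rows[0,8) x cols[0,8) = 8x8
Op 2 fold_left: fold axis v@4; visible region now rows[0,8) x cols[0,4) = 8x4
Op 3 fold_down: fold axis h@4; visible region now rows[4,8) x cols[0,4) = 4x4
Op 4 fold_left: fold axis v@2; visible region now rows[4,8) x cols[0,2) = 4x2
Op 5 fold_down: fold axis h@6; visible region now rows[6,8) x cols[0,2) = 2x2
Op 6 cut(1, 1): punch at orig (7,1); cuts so far [(7, 1)]; region rows[6,8) x cols[0,2) = 2x2
Unfold 1 (reflect across h@6): 2 holes -> [(4, 1), (7, 1)]
Unfold 2 (reflect across v@2): 4 holes -> [(4, 1), (4, 2), (7, 1), (7, 2)]
Unfold 3 (reflect across h@4): 8 holes -> [(0, 1), (0, 2), (3, 1), (3, 2), (4, 1), (4, 2), (7, 1), (7, 2)]
Unfold 4 (reflect across v@4): 16 holes -> [(0, 1), (0, 2), (0, 5), (0, 6), (3, 1), (3, 2), (3, 5), (3, 6), (4, 1), (4, 2), (4, 5), (4, 6), (7, 1), (7, 2), (7, 5), (7, 6)]
Unfold 5 (reflect across v@8): 32 holes -> [(0, 1), (0, 2), (0, 5), (0, 6), (0, 9), (0, 10), (0, 13), (0, 14), (3, 1), (3, 2), (3, 5), (3, 6), (3, 9), (3, 10), (3, 13), (3, 14), (4, 1), (4, 2), (4, 5), (4, 6), (4, 9), (4, 10), (4, 13), (4, 14), (7, 1), (7, 2), (7, 5), (7, 6), (7, 9), (7, 10), (7, 13), (7, 14)]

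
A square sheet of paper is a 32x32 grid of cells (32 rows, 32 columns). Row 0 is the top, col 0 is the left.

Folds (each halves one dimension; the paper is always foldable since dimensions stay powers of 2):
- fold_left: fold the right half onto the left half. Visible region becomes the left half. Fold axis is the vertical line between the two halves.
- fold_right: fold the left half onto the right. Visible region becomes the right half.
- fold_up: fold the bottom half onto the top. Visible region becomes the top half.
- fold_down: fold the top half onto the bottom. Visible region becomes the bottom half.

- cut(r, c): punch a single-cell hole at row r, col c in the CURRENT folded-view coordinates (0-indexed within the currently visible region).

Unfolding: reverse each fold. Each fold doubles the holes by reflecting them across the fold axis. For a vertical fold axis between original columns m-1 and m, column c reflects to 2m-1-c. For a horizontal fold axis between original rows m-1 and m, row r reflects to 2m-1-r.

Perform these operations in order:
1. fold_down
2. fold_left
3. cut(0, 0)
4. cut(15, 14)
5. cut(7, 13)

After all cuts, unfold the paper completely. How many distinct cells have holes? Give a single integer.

Op 1 fold_down: fold axis h@16; visible region now rows[16,32) x cols[0,32) = 16x32
Op 2 fold_left: fold axis v@16; visible region now rows[16,32) x cols[0,16) = 16x16
Op 3 cut(0, 0): punch at orig (16,0); cuts so far [(16, 0)]; region rows[16,32) x cols[0,16) = 16x16
Op 4 cut(15, 14): punch at orig (31,14); cuts so far [(16, 0), (31, 14)]; region rows[16,32) x cols[0,16) = 16x16
Op 5 cut(7, 13): punch at orig (23,13); cuts so far [(16, 0), (23, 13), (31, 14)]; region rows[16,32) x cols[0,16) = 16x16
Unfold 1 (reflect across v@16): 6 holes -> [(16, 0), (16, 31), (23, 13), (23, 18), (31, 14), (31, 17)]
Unfold 2 (reflect across h@16): 12 holes -> [(0, 14), (0, 17), (8, 13), (8, 18), (15, 0), (15, 31), (16, 0), (16, 31), (23, 13), (23, 18), (31, 14), (31, 17)]

Answer: 12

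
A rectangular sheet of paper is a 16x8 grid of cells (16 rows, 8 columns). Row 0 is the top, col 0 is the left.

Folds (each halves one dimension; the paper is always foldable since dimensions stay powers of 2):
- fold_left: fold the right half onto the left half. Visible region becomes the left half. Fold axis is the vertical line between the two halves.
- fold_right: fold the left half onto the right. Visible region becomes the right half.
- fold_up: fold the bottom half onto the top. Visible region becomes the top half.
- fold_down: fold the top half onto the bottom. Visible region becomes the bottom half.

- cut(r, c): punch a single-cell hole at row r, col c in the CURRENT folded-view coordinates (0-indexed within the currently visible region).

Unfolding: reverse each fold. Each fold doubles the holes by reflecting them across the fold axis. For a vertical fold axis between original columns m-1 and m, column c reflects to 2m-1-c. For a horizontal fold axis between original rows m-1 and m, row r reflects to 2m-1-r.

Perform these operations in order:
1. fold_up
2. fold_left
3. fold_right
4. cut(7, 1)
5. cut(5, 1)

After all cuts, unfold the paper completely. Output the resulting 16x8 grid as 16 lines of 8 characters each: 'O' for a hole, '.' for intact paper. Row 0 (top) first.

Answer: ........
........
........
........
........
O..OO..O
........
O..OO..O
O..OO..O
........
O..OO..O
........
........
........
........
........

Derivation:
Op 1 fold_up: fold axis h@8; visible region now rows[0,8) x cols[0,8) = 8x8
Op 2 fold_left: fold axis v@4; visible region now rows[0,8) x cols[0,4) = 8x4
Op 3 fold_right: fold axis v@2; visible region now rows[0,8) x cols[2,4) = 8x2
Op 4 cut(7, 1): punch at orig (7,3); cuts so far [(7, 3)]; region rows[0,8) x cols[2,4) = 8x2
Op 5 cut(5, 1): punch at orig (5,3); cuts so far [(5, 3), (7, 3)]; region rows[0,8) x cols[2,4) = 8x2
Unfold 1 (reflect across v@2): 4 holes -> [(5, 0), (5, 3), (7, 0), (7, 3)]
Unfold 2 (reflect across v@4): 8 holes -> [(5, 0), (5, 3), (5, 4), (5, 7), (7, 0), (7, 3), (7, 4), (7, 7)]
Unfold 3 (reflect across h@8): 16 holes -> [(5, 0), (5, 3), (5, 4), (5, 7), (7, 0), (7, 3), (7, 4), (7, 7), (8, 0), (8, 3), (8, 4), (8, 7), (10, 0), (10, 3), (10, 4), (10, 7)]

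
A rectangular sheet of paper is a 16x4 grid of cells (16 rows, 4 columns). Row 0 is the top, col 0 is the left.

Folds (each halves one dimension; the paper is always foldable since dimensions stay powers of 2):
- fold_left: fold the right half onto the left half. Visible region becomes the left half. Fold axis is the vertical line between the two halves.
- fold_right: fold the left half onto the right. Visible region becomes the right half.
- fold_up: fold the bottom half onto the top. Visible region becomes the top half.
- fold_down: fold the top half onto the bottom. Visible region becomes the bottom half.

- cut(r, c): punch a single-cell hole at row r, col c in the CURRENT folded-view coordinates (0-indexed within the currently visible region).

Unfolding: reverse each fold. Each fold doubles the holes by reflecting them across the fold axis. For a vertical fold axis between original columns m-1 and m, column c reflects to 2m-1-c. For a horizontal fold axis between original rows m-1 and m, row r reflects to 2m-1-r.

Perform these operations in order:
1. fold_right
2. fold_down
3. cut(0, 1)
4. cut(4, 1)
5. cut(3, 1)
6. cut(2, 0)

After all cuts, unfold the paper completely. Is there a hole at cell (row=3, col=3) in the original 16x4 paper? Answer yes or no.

Op 1 fold_right: fold axis v@2; visible region now rows[0,16) x cols[2,4) = 16x2
Op 2 fold_down: fold axis h@8; visible region now rows[8,16) x cols[2,4) = 8x2
Op 3 cut(0, 1): punch at orig (8,3); cuts so far [(8, 3)]; region rows[8,16) x cols[2,4) = 8x2
Op 4 cut(4, 1): punch at orig (12,3); cuts so far [(8, 3), (12, 3)]; region rows[8,16) x cols[2,4) = 8x2
Op 5 cut(3, 1): punch at orig (11,3); cuts so far [(8, 3), (11, 3), (12, 3)]; region rows[8,16) x cols[2,4) = 8x2
Op 6 cut(2, 0): punch at orig (10,2); cuts so far [(8, 3), (10, 2), (11, 3), (12, 3)]; region rows[8,16) x cols[2,4) = 8x2
Unfold 1 (reflect across h@8): 8 holes -> [(3, 3), (4, 3), (5, 2), (7, 3), (8, 3), (10, 2), (11, 3), (12, 3)]
Unfold 2 (reflect across v@2): 16 holes -> [(3, 0), (3, 3), (4, 0), (4, 3), (5, 1), (5, 2), (7, 0), (7, 3), (8, 0), (8, 3), (10, 1), (10, 2), (11, 0), (11, 3), (12, 0), (12, 3)]
Holes: [(3, 0), (3, 3), (4, 0), (4, 3), (5, 1), (5, 2), (7, 0), (7, 3), (8, 0), (8, 3), (10, 1), (10, 2), (11, 0), (11, 3), (12, 0), (12, 3)]

Answer: yes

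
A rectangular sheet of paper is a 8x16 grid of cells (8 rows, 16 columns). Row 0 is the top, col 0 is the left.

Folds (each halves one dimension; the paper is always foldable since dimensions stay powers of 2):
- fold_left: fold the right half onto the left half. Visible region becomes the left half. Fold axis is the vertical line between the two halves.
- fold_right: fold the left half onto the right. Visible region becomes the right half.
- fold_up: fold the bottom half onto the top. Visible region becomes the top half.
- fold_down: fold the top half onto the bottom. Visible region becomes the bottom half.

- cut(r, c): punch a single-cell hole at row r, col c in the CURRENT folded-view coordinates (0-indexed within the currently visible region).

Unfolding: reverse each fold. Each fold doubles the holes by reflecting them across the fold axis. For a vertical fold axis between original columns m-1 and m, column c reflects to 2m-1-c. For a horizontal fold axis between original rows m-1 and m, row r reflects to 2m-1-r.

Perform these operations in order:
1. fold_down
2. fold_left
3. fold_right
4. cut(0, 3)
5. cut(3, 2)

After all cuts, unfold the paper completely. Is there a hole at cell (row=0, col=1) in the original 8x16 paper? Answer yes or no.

Op 1 fold_down: fold axis h@4; visible region now rows[4,8) x cols[0,16) = 4x16
Op 2 fold_left: fold axis v@8; visible region now rows[4,8) x cols[0,8) = 4x8
Op 3 fold_right: fold axis v@4; visible region now rows[4,8) x cols[4,8) = 4x4
Op 4 cut(0, 3): punch at orig (4,7); cuts so far [(4, 7)]; region rows[4,8) x cols[4,8) = 4x4
Op 5 cut(3, 2): punch at orig (7,6); cuts so far [(4, 7), (7, 6)]; region rows[4,8) x cols[4,8) = 4x4
Unfold 1 (reflect across v@4): 4 holes -> [(4, 0), (4, 7), (7, 1), (7, 6)]
Unfold 2 (reflect across v@8): 8 holes -> [(4, 0), (4, 7), (4, 8), (4, 15), (7, 1), (7, 6), (7, 9), (7, 14)]
Unfold 3 (reflect across h@4): 16 holes -> [(0, 1), (0, 6), (0, 9), (0, 14), (3, 0), (3, 7), (3, 8), (3, 15), (4, 0), (4, 7), (4, 8), (4, 15), (7, 1), (7, 6), (7, 9), (7, 14)]
Holes: [(0, 1), (0, 6), (0, 9), (0, 14), (3, 0), (3, 7), (3, 8), (3, 15), (4, 0), (4, 7), (4, 8), (4, 15), (7, 1), (7, 6), (7, 9), (7, 14)]

Answer: yes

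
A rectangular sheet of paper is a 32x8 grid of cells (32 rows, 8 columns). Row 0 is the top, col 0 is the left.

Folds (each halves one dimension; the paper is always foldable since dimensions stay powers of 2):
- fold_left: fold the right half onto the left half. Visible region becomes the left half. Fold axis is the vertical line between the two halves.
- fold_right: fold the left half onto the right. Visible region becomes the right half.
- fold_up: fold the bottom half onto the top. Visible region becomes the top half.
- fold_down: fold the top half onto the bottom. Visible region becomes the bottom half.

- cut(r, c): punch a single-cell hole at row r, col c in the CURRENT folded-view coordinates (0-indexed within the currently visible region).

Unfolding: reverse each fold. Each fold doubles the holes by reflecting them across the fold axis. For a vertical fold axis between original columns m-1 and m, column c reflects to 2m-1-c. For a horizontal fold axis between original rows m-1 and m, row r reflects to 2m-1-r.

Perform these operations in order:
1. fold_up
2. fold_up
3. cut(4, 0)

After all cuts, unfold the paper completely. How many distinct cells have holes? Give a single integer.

Op 1 fold_up: fold axis h@16; visible region now rows[0,16) x cols[0,8) = 16x8
Op 2 fold_up: fold axis h@8; visible region now rows[0,8) x cols[0,8) = 8x8
Op 3 cut(4, 0): punch at orig (4,0); cuts so far [(4, 0)]; region rows[0,8) x cols[0,8) = 8x8
Unfold 1 (reflect across h@8): 2 holes -> [(4, 0), (11, 0)]
Unfold 2 (reflect across h@16): 4 holes -> [(4, 0), (11, 0), (20, 0), (27, 0)]

Answer: 4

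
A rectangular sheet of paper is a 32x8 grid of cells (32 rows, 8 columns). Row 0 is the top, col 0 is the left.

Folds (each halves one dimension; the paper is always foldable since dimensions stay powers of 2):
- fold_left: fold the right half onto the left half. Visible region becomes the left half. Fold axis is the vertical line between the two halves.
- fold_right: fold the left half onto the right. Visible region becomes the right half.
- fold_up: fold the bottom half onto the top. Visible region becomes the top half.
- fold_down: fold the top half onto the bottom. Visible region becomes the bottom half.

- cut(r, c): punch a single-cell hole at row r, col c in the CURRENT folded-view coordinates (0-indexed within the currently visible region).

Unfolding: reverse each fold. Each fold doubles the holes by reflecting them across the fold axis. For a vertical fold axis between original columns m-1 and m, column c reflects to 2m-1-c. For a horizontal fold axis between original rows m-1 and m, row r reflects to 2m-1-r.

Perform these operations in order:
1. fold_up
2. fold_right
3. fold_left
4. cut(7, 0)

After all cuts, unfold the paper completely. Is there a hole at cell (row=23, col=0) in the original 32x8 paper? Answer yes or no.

Op 1 fold_up: fold axis h@16; visible region now rows[0,16) x cols[0,8) = 16x8
Op 2 fold_right: fold axis v@4; visible region now rows[0,16) x cols[4,8) = 16x4
Op 3 fold_left: fold axis v@6; visible region now rows[0,16) x cols[4,6) = 16x2
Op 4 cut(7, 0): punch at orig (7,4); cuts so far [(7, 4)]; region rows[0,16) x cols[4,6) = 16x2
Unfold 1 (reflect across v@6): 2 holes -> [(7, 4), (7, 7)]
Unfold 2 (reflect across v@4): 4 holes -> [(7, 0), (7, 3), (7, 4), (7, 7)]
Unfold 3 (reflect across h@16): 8 holes -> [(7, 0), (7, 3), (7, 4), (7, 7), (24, 0), (24, 3), (24, 4), (24, 7)]
Holes: [(7, 0), (7, 3), (7, 4), (7, 7), (24, 0), (24, 3), (24, 4), (24, 7)]

Answer: no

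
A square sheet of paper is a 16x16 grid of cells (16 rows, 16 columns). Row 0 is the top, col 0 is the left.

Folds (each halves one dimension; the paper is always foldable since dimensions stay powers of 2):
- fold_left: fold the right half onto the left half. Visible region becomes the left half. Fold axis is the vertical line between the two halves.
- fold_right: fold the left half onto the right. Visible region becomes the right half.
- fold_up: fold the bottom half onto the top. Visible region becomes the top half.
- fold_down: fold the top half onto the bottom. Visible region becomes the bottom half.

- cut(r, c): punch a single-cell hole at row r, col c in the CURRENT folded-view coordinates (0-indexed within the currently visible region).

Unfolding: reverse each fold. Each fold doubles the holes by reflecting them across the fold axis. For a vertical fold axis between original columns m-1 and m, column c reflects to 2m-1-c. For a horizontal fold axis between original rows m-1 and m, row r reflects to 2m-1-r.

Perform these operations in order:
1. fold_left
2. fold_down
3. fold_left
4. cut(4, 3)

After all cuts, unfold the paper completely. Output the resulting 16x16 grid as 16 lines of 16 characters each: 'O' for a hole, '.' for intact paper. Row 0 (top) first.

Op 1 fold_left: fold axis v@8; visible region now rows[0,16) x cols[0,8) = 16x8
Op 2 fold_down: fold axis h@8; visible region now rows[8,16) x cols[0,8) = 8x8
Op 3 fold_left: fold axis v@4; visible region now rows[8,16) x cols[0,4) = 8x4
Op 4 cut(4, 3): punch at orig (12,3); cuts so far [(12, 3)]; region rows[8,16) x cols[0,4) = 8x4
Unfold 1 (reflect across v@4): 2 holes -> [(12, 3), (12, 4)]
Unfold 2 (reflect across h@8): 4 holes -> [(3, 3), (3, 4), (12, 3), (12, 4)]
Unfold 3 (reflect across v@8): 8 holes -> [(3, 3), (3, 4), (3, 11), (3, 12), (12, 3), (12, 4), (12, 11), (12, 12)]

Answer: ................
................
................
...OO......OO...
................
................
................
................
................
................
................
................
...OO......OO...
................
................
................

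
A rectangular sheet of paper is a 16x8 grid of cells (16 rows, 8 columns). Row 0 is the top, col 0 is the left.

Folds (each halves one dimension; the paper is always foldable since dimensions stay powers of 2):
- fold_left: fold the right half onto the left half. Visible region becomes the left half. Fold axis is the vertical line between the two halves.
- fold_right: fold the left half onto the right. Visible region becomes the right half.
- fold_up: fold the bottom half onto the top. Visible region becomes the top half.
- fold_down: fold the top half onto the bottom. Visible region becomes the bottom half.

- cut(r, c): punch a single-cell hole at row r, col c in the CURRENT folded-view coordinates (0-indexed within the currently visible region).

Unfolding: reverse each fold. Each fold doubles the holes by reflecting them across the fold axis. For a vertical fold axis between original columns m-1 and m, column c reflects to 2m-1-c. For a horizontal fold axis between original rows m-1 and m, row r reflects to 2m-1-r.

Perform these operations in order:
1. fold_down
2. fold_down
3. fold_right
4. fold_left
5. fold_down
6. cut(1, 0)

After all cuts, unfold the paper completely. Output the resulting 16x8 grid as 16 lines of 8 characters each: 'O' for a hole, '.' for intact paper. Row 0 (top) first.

Op 1 fold_down: fold axis h@8; visible region now rows[8,16) x cols[0,8) = 8x8
Op 2 fold_down: fold axis h@12; visible region now rows[12,16) x cols[0,8) = 4x8
Op 3 fold_right: fold axis v@4; visible region now rows[12,16) x cols[4,8) = 4x4
Op 4 fold_left: fold axis v@6; visible region now rows[12,16) x cols[4,6) = 4x2
Op 5 fold_down: fold axis h@14; visible region now rows[14,16) x cols[4,6) = 2x2
Op 6 cut(1, 0): punch at orig (15,4); cuts so far [(15, 4)]; region rows[14,16) x cols[4,6) = 2x2
Unfold 1 (reflect across h@14): 2 holes -> [(12, 4), (15, 4)]
Unfold 2 (reflect across v@6): 4 holes -> [(12, 4), (12, 7), (15, 4), (15, 7)]
Unfold 3 (reflect across v@4): 8 holes -> [(12, 0), (12, 3), (12, 4), (12, 7), (15, 0), (15, 3), (15, 4), (15, 7)]
Unfold 4 (reflect across h@12): 16 holes -> [(8, 0), (8, 3), (8, 4), (8, 7), (11, 0), (11, 3), (11, 4), (11, 7), (12, 0), (12, 3), (12, 4), (12, 7), (15, 0), (15, 3), (15, 4), (15, 7)]
Unfold 5 (reflect across h@8): 32 holes -> [(0, 0), (0, 3), (0, 4), (0, 7), (3, 0), (3, 3), (3, 4), (3, 7), (4, 0), (4, 3), (4, 4), (4, 7), (7, 0), (7, 3), (7, 4), (7, 7), (8, 0), (8, 3), (8, 4), (8, 7), (11, 0), (11, 3), (11, 4), (11, 7), (12, 0), (12, 3), (12, 4), (12, 7), (15, 0), (15, 3), (15, 4), (15, 7)]

Answer: O..OO..O
........
........
O..OO..O
O..OO..O
........
........
O..OO..O
O..OO..O
........
........
O..OO..O
O..OO..O
........
........
O..OO..O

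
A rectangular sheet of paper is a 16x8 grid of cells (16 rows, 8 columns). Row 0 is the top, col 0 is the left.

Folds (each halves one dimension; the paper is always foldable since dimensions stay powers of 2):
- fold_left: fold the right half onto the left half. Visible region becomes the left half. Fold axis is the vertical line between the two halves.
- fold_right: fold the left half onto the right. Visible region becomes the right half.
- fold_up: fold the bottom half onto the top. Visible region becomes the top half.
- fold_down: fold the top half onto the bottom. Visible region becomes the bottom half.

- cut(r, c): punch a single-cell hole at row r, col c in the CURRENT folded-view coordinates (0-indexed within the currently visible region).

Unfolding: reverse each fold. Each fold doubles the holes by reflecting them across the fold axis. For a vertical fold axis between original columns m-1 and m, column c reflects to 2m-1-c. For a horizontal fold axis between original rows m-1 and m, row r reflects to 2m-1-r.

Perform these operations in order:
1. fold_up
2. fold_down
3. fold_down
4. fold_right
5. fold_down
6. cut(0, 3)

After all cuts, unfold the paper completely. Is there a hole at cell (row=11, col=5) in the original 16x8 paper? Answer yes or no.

Op 1 fold_up: fold axis h@8; visible region now rows[0,8) x cols[0,8) = 8x8
Op 2 fold_down: fold axis h@4; visible region now rows[4,8) x cols[0,8) = 4x8
Op 3 fold_down: fold axis h@6; visible region now rows[6,8) x cols[0,8) = 2x8
Op 4 fold_right: fold axis v@4; visible region now rows[6,8) x cols[4,8) = 2x4
Op 5 fold_down: fold axis h@7; visible region now rows[7,8) x cols[4,8) = 1x4
Op 6 cut(0, 3): punch at orig (7,7); cuts so far [(7, 7)]; region rows[7,8) x cols[4,8) = 1x4
Unfold 1 (reflect across h@7): 2 holes -> [(6, 7), (7, 7)]
Unfold 2 (reflect across v@4): 4 holes -> [(6, 0), (6, 7), (7, 0), (7, 7)]
Unfold 3 (reflect across h@6): 8 holes -> [(4, 0), (4, 7), (5, 0), (5, 7), (6, 0), (6, 7), (7, 0), (7, 7)]
Unfold 4 (reflect across h@4): 16 holes -> [(0, 0), (0, 7), (1, 0), (1, 7), (2, 0), (2, 7), (3, 0), (3, 7), (4, 0), (4, 7), (5, 0), (5, 7), (6, 0), (6, 7), (7, 0), (7, 7)]
Unfold 5 (reflect across h@8): 32 holes -> [(0, 0), (0, 7), (1, 0), (1, 7), (2, 0), (2, 7), (3, 0), (3, 7), (4, 0), (4, 7), (5, 0), (5, 7), (6, 0), (6, 7), (7, 0), (7, 7), (8, 0), (8, 7), (9, 0), (9, 7), (10, 0), (10, 7), (11, 0), (11, 7), (12, 0), (12, 7), (13, 0), (13, 7), (14, 0), (14, 7), (15, 0), (15, 7)]
Holes: [(0, 0), (0, 7), (1, 0), (1, 7), (2, 0), (2, 7), (3, 0), (3, 7), (4, 0), (4, 7), (5, 0), (5, 7), (6, 0), (6, 7), (7, 0), (7, 7), (8, 0), (8, 7), (9, 0), (9, 7), (10, 0), (10, 7), (11, 0), (11, 7), (12, 0), (12, 7), (13, 0), (13, 7), (14, 0), (14, 7), (15, 0), (15, 7)]

Answer: no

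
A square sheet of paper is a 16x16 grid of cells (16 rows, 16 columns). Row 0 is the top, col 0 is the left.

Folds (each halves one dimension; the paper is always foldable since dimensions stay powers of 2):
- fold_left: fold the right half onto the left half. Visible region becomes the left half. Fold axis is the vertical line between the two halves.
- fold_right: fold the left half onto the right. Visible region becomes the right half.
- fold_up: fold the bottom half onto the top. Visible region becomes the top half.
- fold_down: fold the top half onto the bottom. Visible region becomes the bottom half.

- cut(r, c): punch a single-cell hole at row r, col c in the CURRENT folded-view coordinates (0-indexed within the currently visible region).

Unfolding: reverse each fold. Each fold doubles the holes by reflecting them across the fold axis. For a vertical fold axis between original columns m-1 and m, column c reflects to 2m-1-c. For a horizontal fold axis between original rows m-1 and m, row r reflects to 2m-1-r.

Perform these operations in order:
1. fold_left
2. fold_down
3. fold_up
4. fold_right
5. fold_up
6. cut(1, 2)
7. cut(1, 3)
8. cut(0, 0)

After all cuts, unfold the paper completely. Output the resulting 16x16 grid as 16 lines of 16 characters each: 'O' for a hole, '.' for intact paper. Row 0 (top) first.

Op 1 fold_left: fold axis v@8; visible region now rows[0,16) x cols[0,8) = 16x8
Op 2 fold_down: fold axis h@8; visible region now rows[8,16) x cols[0,8) = 8x8
Op 3 fold_up: fold axis h@12; visible region now rows[8,12) x cols[0,8) = 4x8
Op 4 fold_right: fold axis v@4; visible region now rows[8,12) x cols[4,8) = 4x4
Op 5 fold_up: fold axis h@10; visible region now rows[8,10) x cols[4,8) = 2x4
Op 6 cut(1, 2): punch at orig (9,6); cuts so far [(9, 6)]; region rows[8,10) x cols[4,8) = 2x4
Op 7 cut(1, 3): punch at orig (9,7); cuts so far [(9, 6), (9, 7)]; region rows[8,10) x cols[4,8) = 2x4
Op 8 cut(0, 0): punch at orig (8,4); cuts so far [(8, 4), (9, 6), (9, 7)]; region rows[8,10) x cols[4,8) = 2x4
Unfold 1 (reflect across h@10): 6 holes -> [(8, 4), (9, 6), (9, 7), (10, 6), (10, 7), (11, 4)]
Unfold 2 (reflect across v@4): 12 holes -> [(8, 3), (8, 4), (9, 0), (9, 1), (9, 6), (9, 7), (10, 0), (10, 1), (10, 6), (10, 7), (11, 3), (11, 4)]
Unfold 3 (reflect across h@12): 24 holes -> [(8, 3), (8, 4), (9, 0), (9, 1), (9, 6), (9, 7), (10, 0), (10, 1), (10, 6), (10, 7), (11, 3), (11, 4), (12, 3), (12, 4), (13, 0), (13, 1), (13, 6), (13, 7), (14, 0), (14, 1), (14, 6), (14, 7), (15, 3), (15, 4)]
Unfold 4 (reflect across h@8): 48 holes -> [(0, 3), (0, 4), (1, 0), (1, 1), (1, 6), (1, 7), (2, 0), (2, 1), (2, 6), (2, 7), (3, 3), (3, 4), (4, 3), (4, 4), (5, 0), (5, 1), (5, 6), (5, 7), (6, 0), (6, 1), (6, 6), (6, 7), (7, 3), (7, 4), (8, 3), (8, 4), (9, 0), (9, 1), (9, 6), (9, 7), (10, 0), (10, 1), (10, 6), (10, 7), (11, 3), (11, 4), (12, 3), (12, 4), (13, 0), (13, 1), (13, 6), (13, 7), (14, 0), (14, 1), (14, 6), (14, 7), (15, 3), (15, 4)]
Unfold 5 (reflect across v@8): 96 holes -> [(0, 3), (0, 4), (0, 11), (0, 12), (1, 0), (1, 1), (1, 6), (1, 7), (1, 8), (1, 9), (1, 14), (1, 15), (2, 0), (2, 1), (2, 6), (2, 7), (2, 8), (2, 9), (2, 14), (2, 15), (3, 3), (3, 4), (3, 11), (3, 12), (4, 3), (4, 4), (4, 11), (4, 12), (5, 0), (5, 1), (5, 6), (5, 7), (5, 8), (5, 9), (5, 14), (5, 15), (6, 0), (6, 1), (6, 6), (6, 7), (6, 8), (6, 9), (6, 14), (6, 15), (7, 3), (7, 4), (7, 11), (7, 12), (8, 3), (8, 4), (8, 11), (8, 12), (9, 0), (9, 1), (9, 6), (9, 7), (9, 8), (9, 9), (9, 14), (9, 15), (10, 0), (10, 1), (10, 6), (10, 7), (10, 8), (10, 9), (10, 14), (10, 15), (11, 3), (11, 4), (11, 11), (11, 12), (12, 3), (12, 4), (12, 11), (12, 12), (13, 0), (13, 1), (13, 6), (13, 7), (13, 8), (13, 9), (13, 14), (13, 15), (14, 0), (14, 1), (14, 6), (14, 7), (14, 8), (14, 9), (14, 14), (14, 15), (15, 3), (15, 4), (15, 11), (15, 12)]

Answer: ...OO......OO...
OO....OOOO....OO
OO....OOOO....OO
...OO......OO...
...OO......OO...
OO....OOOO....OO
OO....OOOO....OO
...OO......OO...
...OO......OO...
OO....OOOO....OO
OO....OOOO....OO
...OO......OO...
...OO......OO...
OO....OOOO....OO
OO....OOOO....OO
...OO......OO...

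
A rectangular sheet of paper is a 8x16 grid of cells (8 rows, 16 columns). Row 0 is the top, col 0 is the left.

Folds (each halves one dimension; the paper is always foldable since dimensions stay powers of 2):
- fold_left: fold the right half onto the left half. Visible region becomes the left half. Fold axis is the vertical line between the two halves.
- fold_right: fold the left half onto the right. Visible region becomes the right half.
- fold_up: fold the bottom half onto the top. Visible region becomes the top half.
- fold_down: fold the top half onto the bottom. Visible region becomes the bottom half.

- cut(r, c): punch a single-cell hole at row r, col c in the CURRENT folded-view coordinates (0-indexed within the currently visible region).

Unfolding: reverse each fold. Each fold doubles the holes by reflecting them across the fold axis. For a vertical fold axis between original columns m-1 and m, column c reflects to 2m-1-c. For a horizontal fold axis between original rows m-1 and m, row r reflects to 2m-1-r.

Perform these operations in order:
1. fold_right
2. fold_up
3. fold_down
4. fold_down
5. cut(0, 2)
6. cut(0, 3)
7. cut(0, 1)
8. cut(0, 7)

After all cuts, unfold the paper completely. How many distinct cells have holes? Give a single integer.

Op 1 fold_right: fold axis v@8; visible region now rows[0,8) x cols[8,16) = 8x8
Op 2 fold_up: fold axis h@4; visible region now rows[0,4) x cols[8,16) = 4x8
Op 3 fold_down: fold axis h@2; visible region now rows[2,4) x cols[8,16) = 2x8
Op 4 fold_down: fold axis h@3; visible region now rows[3,4) x cols[8,16) = 1x8
Op 5 cut(0, 2): punch at orig (3,10); cuts so far [(3, 10)]; region rows[3,4) x cols[8,16) = 1x8
Op 6 cut(0, 3): punch at orig (3,11); cuts so far [(3, 10), (3, 11)]; region rows[3,4) x cols[8,16) = 1x8
Op 7 cut(0, 1): punch at orig (3,9); cuts so far [(3, 9), (3, 10), (3, 11)]; region rows[3,4) x cols[8,16) = 1x8
Op 8 cut(0, 7): punch at orig (3,15); cuts so far [(3, 9), (3, 10), (3, 11), (3, 15)]; region rows[3,4) x cols[8,16) = 1x8
Unfold 1 (reflect across h@3): 8 holes -> [(2, 9), (2, 10), (2, 11), (2, 15), (3, 9), (3, 10), (3, 11), (3, 15)]
Unfold 2 (reflect across h@2): 16 holes -> [(0, 9), (0, 10), (0, 11), (0, 15), (1, 9), (1, 10), (1, 11), (1, 15), (2, 9), (2, 10), (2, 11), (2, 15), (3, 9), (3, 10), (3, 11), (3, 15)]
Unfold 3 (reflect across h@4): 32 holes -> [(0, 9), (0, 10), (0, 11), (0, 15), (1, 9), (1, 10), (1, 11), (1, 15), (2, 9), (2, 10), (2, 11), (2, 15), (3, 9), (3, 10), (3, 11), (3, 15), (4, 9), (4, 10), (4, 11), (4, 15), (5, 9), (5, 10), (5, 11), (5, 15), (6, 9), (6, 10), (6, 11), (6, 15), (7, 9), (7, 10), (7, 11), (7, 15)]
Unfold 4 (reflect across v@8): 64 holes -> [(0, 0), (0, 4), (0, 5), (0, 6), (0, 9), (0, 10), (0, 11), (0, 15), (1, 0), (1, 4), (1, 5), (1, 6), (1, 9), (1, 10), (1, 11), (1, 15), (2, 0), (2, 4), (2, 5), (2, 6), (2, 9), (2, 10), (2, 11), (2, 15), (3, 0), (3, 4), (3, 5), (3, 6), (3, 9), (3, 10), (3, 11), (3, 15), (4, 0), (4, 4), (4, 5), (4, 6), (4, 9), (4, 10), (4, 11), (4, 15), (5, 0), (5, 4), (5, 5), (5, 6), (5, 9), (5, 10), (5, 11), (5, 15), (6, 0), (6, 4), (6, 5), (6, 6), (6, 9), (6, 10), (6, 11), (6, 15), (7, 0), (7, 4), (7, 5), (7, 6), (7, 9), (7, 10), (7, 11), (7, 15)]

Answer: 64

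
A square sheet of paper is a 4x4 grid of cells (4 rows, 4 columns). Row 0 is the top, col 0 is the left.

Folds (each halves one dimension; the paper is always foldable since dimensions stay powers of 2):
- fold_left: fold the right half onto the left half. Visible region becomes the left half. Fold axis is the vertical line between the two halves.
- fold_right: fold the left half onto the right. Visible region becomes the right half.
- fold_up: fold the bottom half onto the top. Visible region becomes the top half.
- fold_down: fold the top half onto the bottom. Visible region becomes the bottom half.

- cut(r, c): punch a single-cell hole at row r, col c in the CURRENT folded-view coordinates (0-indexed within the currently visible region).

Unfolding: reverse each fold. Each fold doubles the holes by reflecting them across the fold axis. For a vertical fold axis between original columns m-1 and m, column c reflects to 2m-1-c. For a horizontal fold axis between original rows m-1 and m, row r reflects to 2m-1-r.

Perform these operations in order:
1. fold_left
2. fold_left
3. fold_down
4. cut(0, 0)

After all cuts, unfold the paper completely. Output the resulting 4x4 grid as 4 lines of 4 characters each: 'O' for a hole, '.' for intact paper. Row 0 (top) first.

Op 1 fold_left: fold axis v@2; visible region now rows[0,4) x cols[0,2) = 4x2
Op 2 fold_left: fold axis v@1; visible region now rows[0,4) x cols[0,1) = 4x1
Op 3 fold_down: fold axis h@2; visible region now rows[2,4) x cols[0,1) = 2x1
Op 4 cut(0, 0): punch at orig (2,0); cuts so far [(2, 0)]; region rows[2,4) x cols[0,1) = 2x1
Unfold 1 (reflect across h@2): 2 holes -> [(1, 0), (2, 0)]
Unfold 2 (reflect across v@1): 4 holes -> [(1, 0), (1, 1), (2, 0), (2, 1)]
Unfold 3 (reflect across v@2): 8 holes -> [(1, 0), (1, 1), (1, 2), (1, 3), (2, 0), (2, 1), (2, 2), (2, 3)]

Answer: ....
OOOO
OOOO
....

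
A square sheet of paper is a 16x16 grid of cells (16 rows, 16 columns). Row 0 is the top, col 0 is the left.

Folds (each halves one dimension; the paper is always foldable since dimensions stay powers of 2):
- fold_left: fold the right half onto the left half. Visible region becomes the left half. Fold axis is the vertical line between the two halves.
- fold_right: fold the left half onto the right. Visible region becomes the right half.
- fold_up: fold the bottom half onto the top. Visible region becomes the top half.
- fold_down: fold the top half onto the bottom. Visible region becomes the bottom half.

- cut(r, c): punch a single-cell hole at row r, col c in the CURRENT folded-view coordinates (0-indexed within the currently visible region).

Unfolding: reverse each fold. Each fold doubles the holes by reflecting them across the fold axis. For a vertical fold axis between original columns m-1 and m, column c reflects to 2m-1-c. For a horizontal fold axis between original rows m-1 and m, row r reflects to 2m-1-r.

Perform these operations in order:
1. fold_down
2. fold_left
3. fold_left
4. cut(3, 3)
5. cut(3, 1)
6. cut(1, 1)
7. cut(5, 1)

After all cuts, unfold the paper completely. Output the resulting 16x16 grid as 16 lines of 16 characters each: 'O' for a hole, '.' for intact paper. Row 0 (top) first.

Answer: ................
................
.O....O..O....O.
................
.O.OO.O..O.OO.O.
................
.O....O..O....O.
................
................
.O....O..O....O.
................
.O.OO.O..O.OO.O.
................
.O....O..O....O.
................
................

Derivation:
Op 1 fold_down: fold axis h@8; visible region now rows[8,16) x cols[0,16) = 8x16
Op 2 fold_left: fold axis v@8; visible region now rows[8,16) x cols[0,8) = 8x8
Op 3 fold_left: fold axis v@4; visible region now rows[8,16) x cols[0,4) = 8x4
Op 4 cut(3, 3): punch at orig (11,3); cuts so far [(11, 3)]; region rows[8,16) x cols[0,4) = 8x4
Op 5 cut(3, 1): punch at orig (11,1); cuts so far [(11, 1), (11, 3)]; region rows[8,16) x cols[0,4) = 8x4
Op 6 cut(1, 1): punch at orig (9,1); cuts so far [(9, 1), (11, 1), (11, 3)]; region rows[8,16) x cols[0,4) = 8x4
Op 7 cut(5, 1): punch at orig (13,1); cuts so far [(9, 1), (11, 1), (11, 3), (13, 1)]; region rows[8,16) x cols[0,4) = 8x4
Unfold 1 (reflect across v@4): 8 holes -> [(9, 1), (9, 6), (11, 1), (11, 3), (11, 4), (11, 6), (13, 1), (13, 6)]
Unfold 2 (reflect across v@8): 16 holes -> [(9, 1), (9, 6), (9, 9), (9, 14), (11, 1), (11, 3), (11, 4), (11, 6), (11, 9), (11, 11), (11, 12), (11, 14), (13, 1), (13, 6), (13, 9), (13, 14)]
Unfold 3 (reflect across h@8): 32 holes -> [(2, 1), (2, 6), (2, 9), (2, 14), (4, 1), (4, 3), (4, 4), (4, 6), (4, 9), (4, 11), (4, 12), (4, 14), (6, 1), (6, 6), (6, 9), (6, 14), (9, 1), (9, 6), (9, 9), (9, 14), (11, 1), (11, 3), (11, 4), (11, 6), (11, 9), (11, 11), (11, 12), (11, 14), (13, 1), (13, 6), (13, 9), (13, 14)]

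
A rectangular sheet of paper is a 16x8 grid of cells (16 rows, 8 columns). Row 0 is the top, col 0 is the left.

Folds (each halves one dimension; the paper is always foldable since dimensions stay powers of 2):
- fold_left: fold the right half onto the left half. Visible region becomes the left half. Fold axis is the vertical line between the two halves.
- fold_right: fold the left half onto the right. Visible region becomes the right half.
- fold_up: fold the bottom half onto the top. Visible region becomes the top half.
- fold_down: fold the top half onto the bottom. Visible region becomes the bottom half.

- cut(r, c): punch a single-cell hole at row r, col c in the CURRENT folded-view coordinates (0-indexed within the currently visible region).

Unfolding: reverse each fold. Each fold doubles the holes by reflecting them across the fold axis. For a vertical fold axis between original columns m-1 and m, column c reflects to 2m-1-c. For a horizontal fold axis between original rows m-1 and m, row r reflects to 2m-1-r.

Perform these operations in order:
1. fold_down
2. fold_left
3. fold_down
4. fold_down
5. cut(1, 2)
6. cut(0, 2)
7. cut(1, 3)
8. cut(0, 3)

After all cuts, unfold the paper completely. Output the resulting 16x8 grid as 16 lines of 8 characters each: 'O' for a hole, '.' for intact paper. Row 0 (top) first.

Answer: ..OOOO..
..OOOO..
..OOOO..
..OOOO..
..OOOO..
..OOOO..
..OOOO..
..OOOO..
..OOOO..
..OOOO..
..OOOO..
..OOOO..
..OOOO..
..OOOO..
..OOOO..
..OOOO..

Derivation:
Op 1 fold_down: fold axis h@8; visible region now rows[8,16) x cols[0,8) = 8x8
Op 2 fold_left: fold axis v@4; visible region now rows[8,16) x cols[0,4) = 8x4
Op 3 fold_down: fold axis h@12; visible region now rows[12,16) x cols[0,4) = 4x4
Op 4 fold_down: fold axis h@14; visible region now rows[14,16) x cols[0,4) = 2x4
Op 5 cut(1, 2): punch at orig (15,2); cuts so far [(15, 2)]; region rows[14,16) x cols[0,4) = 2x4
Op 6 cut(0, 2): punch at orig (14,2); cuts so far [(14, 2), (15, 2)]; region rows[14,16) x cols[0,4) = 2x4
Op 7 cut(1, 3): punch at orig (15,3); cuts so far [(14, 2), (15, 2), (15, 3)]; region rows[14,16) x cols[0,4) = 2x4
Op 8 cut(0, 3): punch at orig (14,3); cuts so far [(14, 2), (14, 3), (15, 2), (15, 3)]; region rows[14,16) x cols[0,4) = 2x4
Unfold 1 (reflect across h@14): 8 holes -> [(12, 2), (12, 3), (13, 2), (13, 3), (14, 2), (14, 3), (15, 2), (15, 3)]
Unfold 2 (reflect across h@12): 16 holes -> [(8, 2), (8, 3), (9, 2), (9, 3), (10, 2), (10, 3), (11, 2), (11, 3), (12, 2), (12, 3), (13, 2), (13, 3), (14, 2), (14, 3), (15, 2), (15, 3)]
Unfold 3 (reflect across v@4): 32 holes -> [(8, 2), (8, 3), (8, 4), (8, 5), (9, 2), (9, 3), (9, 4), (9, 5), (10, 2), (10, 3), (10, 4), (10, 5), (11, 2), (11, 3), (11, 4), (11, 5), (12, 2), (12, 3), (12, 4), (12, 5), (13, 2), (13, 3), (13, 4), (13, 5), (14, 2), (14, 3), (14, 4), (14, 5), (15, 2), (15, 3), (15, 4), (15, 5)]
Unfold 4 (reflect across h@8): 64 holes -> [(0, 2), (0, 3), (0, 4), (0, 5), (1, 2), (1, 3), (1, 4), (1, 5), (2, 2), (2, 3), (2, 4), (2, 5), (3, 2), (3, 3), (3, 4), (3, 5), (4, 2), (4, 3), (4, 4), (4, 5), (5, 2), (5, 3), (5, 4), (5, 5), (6, 2), (6, 3), (6, 4), (6, 5), (7, 2), (7, 3), (7, 4), (7, 5), (8, 2), (8, 3), (8, 4), (8, 5), (9, 2), (9, 3), (9, 4), (9, 5), (10, 2), (10, 3), (10, 4), (10, 5), (11, 2), (11, 3), (11, 4), (11, 5), (12, 2), (12, 3), (12, 4), (12, 5), (13, 2), (13, 3), (13, 4), (13, 5), (14, 2), (14, 3), (14, 4), (14, 5), (15, 2), (15, 3), (15, 4), (15, 5)]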